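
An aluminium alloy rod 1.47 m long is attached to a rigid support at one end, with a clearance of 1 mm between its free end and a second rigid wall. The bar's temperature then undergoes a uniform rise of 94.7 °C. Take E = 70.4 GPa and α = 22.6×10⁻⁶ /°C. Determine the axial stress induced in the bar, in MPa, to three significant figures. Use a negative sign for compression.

-103 MPa

Free thermal expansion αLΔT = 22.6e-6 · 1470 · 94.7 = 3.146 mm.
The walls engage after the gap closes; constrained expansion = 3.146 − 1 = 2.146 mm.
The walls impose strain ε = −(2.146)/1470 = -1.4599e-03; σ = Eε = 70400 · -1.4599e-03 = -102.8 MPa.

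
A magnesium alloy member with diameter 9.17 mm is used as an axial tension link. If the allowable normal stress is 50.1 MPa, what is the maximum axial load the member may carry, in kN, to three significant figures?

3.31 kN

A = 66.04 mm².
P_max = σ_allow · A = 50.1 · 66.04 = 3309 N = 3.309 kN.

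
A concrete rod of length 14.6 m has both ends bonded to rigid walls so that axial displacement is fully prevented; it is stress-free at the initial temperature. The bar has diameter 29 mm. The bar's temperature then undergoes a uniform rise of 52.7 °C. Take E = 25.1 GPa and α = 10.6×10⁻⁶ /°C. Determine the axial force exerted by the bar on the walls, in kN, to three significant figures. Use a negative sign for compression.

Free thermal expansion αLΔT = 10.6e-6 · 14600 · 52.7 = 8.156 mm.
The walls impose strain ε = −(8.156)/14600 = -5.5862e-04; σ = Eε = 25100 · -5.5862e-04 = -14.02 MPa.
Wall reaction R = σ·A = -14.02·660.5 = -9261 N = -9.261 kN.

-9.26 kN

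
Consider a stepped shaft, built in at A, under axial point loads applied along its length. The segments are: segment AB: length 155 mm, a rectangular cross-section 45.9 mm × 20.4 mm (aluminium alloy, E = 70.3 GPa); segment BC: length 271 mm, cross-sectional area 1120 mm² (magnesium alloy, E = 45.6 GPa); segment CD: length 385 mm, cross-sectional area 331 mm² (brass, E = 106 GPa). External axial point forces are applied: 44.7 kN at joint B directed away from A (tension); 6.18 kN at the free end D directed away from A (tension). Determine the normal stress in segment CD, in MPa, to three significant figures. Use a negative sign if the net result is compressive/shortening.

18.7 MPa

Internal axial forces (sectioning from the free end, tension +): N_CD = 6.18 kN, N_BC = 6.18 kN, N_AB = 50.88 kN.
σ_CD = N_CD/A_CD = 6180/331 = 18.67 MPa.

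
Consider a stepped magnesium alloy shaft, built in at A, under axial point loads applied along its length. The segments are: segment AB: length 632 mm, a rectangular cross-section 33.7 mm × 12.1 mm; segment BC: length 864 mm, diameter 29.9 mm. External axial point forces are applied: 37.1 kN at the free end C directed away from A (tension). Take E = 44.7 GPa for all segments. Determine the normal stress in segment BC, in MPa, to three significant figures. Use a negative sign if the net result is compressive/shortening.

52.8 MPa

Internal axial forces (sectioning from the free end, tension +): N_BC = 37.1 kN, N_AB = 37.1 kN.
A_BC = 702.2 mm².
σ_BC = N_BC/A_BC = 37100/702.2 = 52.84 MPa.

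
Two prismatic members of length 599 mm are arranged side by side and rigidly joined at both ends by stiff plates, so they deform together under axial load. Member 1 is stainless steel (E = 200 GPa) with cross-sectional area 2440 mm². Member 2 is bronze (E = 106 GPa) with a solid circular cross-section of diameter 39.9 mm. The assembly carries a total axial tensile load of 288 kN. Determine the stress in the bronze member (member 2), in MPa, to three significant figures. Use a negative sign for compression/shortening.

A_2 = 1250 mm².
Equal strain + equilibrium ⇒ each member carries load in proportion to AE: A₁E₁ = 488000000 N, A₂E₂ = 132500000 N, ΣAE = 620500000 N.
σ₂ = P·E₂/ΣAE = 288000·106000/620500000 = 49.2 MPa.

49.2 MPa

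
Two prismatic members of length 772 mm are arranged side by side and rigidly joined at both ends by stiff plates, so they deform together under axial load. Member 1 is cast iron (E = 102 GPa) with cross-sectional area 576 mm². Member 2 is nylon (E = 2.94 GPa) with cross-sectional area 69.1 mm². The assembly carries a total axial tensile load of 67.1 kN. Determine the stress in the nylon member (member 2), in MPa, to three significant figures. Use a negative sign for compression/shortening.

3.35 MPa

Equal strain + equilibrium ⇒ each member carries load in proportion to AE: A₁E₁ = 58750000 N, A₂E₂ = 203200 N, ΣAE = 58960000 N.
σ₂ = P·E₂/ΣAE = 67100·2940/58960000 = 3.346 MPa.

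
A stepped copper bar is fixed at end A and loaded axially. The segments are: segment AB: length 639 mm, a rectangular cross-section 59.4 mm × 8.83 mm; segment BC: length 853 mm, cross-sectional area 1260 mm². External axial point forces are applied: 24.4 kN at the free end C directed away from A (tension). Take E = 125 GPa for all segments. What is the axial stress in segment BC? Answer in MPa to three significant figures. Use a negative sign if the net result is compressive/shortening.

19.4 MPa

Internal axial forces (sectioning from the free end, tension +): N_BC = 24.4 kN, N_AB = 24.4 kN.
σ_BC = N_BC/A_BC = 24400/1260 = 19.37 MPa.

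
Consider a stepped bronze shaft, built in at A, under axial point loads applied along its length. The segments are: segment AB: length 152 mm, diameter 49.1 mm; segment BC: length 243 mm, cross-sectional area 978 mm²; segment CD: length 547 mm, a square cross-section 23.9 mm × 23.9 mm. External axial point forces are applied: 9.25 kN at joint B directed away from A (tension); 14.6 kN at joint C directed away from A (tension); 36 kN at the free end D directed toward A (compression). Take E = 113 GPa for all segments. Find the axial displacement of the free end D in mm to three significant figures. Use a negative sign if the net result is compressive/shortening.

Internal axial forces (sectioning from the free end, tension +): N_CD = -36 kN, N_BC = -21.4 kN, N_AB = -12.15 kN.
A_AB = 1893 mm².
A_CD = 571.2 mm².
δ_AB = -12150·152/(1893·113000) = -0.008632 mm
δ_BC = -21400·243/(978·113000) = -0.04705 mm
δ_CD = -36000·547/(571.2·113000) = -0.3051 mm
δ = Σδ_i = -0.3608 mm.

-0.361 mm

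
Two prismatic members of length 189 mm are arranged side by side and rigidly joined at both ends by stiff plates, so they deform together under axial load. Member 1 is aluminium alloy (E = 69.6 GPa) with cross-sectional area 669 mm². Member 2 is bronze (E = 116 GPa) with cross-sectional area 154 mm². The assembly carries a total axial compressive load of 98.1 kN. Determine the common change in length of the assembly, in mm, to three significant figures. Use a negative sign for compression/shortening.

-0.288 mm

Equal strain + equilibrium ⇒ each member carries load in proportion to AE: A₁E₁ = 46560000 N, A₂E₂ = 17860000 N, ΣAE = 64430000 N.
δ = PL/ΣAE = -98100·189/64430000 = -0.2878 mm.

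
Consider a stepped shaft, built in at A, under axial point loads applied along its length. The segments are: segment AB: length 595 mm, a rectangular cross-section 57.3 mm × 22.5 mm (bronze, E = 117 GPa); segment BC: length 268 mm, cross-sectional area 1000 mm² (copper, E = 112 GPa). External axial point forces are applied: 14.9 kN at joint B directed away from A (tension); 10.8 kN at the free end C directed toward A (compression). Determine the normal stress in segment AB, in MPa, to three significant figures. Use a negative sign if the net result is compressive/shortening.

3.18 MPa

Internal axial forces (sectioning from the free end, tension +): N_BC = -10.8 kN, N_AB = 4.1 kN.
A_AB = 1289 mm².
σ_AB = N_AB/A_AB = 4100/1289 = 3.18 MPa.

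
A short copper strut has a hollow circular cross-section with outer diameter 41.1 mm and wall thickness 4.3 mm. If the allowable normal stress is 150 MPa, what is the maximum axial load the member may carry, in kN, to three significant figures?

74.6 kN

A = 497.1 mm².
P_max = σ_allow · A = 150 · 497.1 = 74570 N = 74.57 kN.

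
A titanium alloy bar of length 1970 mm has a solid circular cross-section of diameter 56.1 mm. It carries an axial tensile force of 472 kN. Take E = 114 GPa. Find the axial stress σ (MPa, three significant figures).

191 MPa

A = 2472 mm².
σ = N/A = 472000/2472 = 191 MPa.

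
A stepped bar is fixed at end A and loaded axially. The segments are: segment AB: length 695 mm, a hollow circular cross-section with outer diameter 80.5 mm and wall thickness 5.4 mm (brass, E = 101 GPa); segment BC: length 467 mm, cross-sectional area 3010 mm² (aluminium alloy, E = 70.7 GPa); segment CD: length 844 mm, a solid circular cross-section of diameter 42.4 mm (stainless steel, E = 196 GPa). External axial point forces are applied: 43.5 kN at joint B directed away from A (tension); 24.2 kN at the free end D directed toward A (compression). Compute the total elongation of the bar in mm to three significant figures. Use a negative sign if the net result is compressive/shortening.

Internal axial forces (sectioning from the free end, tension +): N_CD = -24.2 kN, N_BC = -24.2 kN, N_AB = 19.3 kN.
A_AB = 1274 mm².
A_CD = 1412 mm².
δ_AB = 19300·695/(1274·101000) = 0.1042 mm
δ_BC = -24200·467/(3010·70700) = -0.05311 mm
δ_CD = -24200·844/(1412·196000) = -0.0738 mm
δ = Σδ_i = -0.02267 mm.

-0.0227 mm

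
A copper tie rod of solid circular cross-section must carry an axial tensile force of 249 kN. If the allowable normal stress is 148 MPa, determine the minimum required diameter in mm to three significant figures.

46.3 mm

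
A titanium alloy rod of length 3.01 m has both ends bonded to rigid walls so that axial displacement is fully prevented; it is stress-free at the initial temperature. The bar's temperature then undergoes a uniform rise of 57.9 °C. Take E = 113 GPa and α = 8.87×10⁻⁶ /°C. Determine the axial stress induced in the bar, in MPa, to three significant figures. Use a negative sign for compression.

Free thermal expansion αLΔT = 8.87e-6 · 3010 · 57.9 = 1.546 mm.
The walls impose strain ε = −(1.546)/3010 = -5.1357e-04; σ = Eε = 113000 · -5.1357e-04 = -58.03 MPa.

-58.0 MPa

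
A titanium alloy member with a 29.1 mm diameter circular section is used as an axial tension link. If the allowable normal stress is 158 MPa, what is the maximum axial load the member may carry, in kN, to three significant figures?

105 kN

A = 665.1 mm².
P_max = σ_allow · A = 158 · 665.1 = 105100 N = 105.1 kN.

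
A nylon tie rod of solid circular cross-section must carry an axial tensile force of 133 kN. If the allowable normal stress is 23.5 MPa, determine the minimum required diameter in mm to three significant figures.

84.9 mm

Required area A ≥ P/σ_allow = 133000/23.5 = 5660 mm².
For a solid circular section, d ≥ √(4A/π) = 84.89 mm.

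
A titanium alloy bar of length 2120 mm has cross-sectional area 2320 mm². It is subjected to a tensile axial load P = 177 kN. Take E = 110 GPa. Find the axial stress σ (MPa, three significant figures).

σ = N/A = 177000/2320 = 76.29 MPa.

76.3 MPa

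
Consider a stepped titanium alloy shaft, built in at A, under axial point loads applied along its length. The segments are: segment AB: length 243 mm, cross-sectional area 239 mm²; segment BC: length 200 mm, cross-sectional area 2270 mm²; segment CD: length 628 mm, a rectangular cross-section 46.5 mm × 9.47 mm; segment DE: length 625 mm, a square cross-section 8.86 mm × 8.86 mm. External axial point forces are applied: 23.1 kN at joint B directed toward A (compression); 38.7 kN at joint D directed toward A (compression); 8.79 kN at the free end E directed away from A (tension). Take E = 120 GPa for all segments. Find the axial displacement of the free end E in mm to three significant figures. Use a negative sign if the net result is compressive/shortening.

Internal axial forces (sectioning from the free end, tension +): N_DE = 8.79 kN, N_CD = -29.91 kN, N_BC = -29.91 kN, N_AB = -53.01 kN.
A_CD = 440.4 mm².
A_DE = 78.5 mm².
δ_AB = -53010·243/(239·120000) = -0.4491 mm
δ_BC = -29910·200/(2270·120000) = -0.02196 mm
δ_CD = -29910·628/(440.4·120000) = -0.3555 mm
δ_DE = 8790·625/(78.5·120000) = 0.5832 mm
δ = Σδ_i = -0.2434 mm.

-0.243 mm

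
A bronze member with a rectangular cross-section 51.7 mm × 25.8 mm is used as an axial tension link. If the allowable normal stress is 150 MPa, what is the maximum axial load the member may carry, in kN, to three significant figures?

200 kN

A = 1334 mm².
P_max = σ_allow · A = 150 · 1334 = 200100 N = 200.1 kN.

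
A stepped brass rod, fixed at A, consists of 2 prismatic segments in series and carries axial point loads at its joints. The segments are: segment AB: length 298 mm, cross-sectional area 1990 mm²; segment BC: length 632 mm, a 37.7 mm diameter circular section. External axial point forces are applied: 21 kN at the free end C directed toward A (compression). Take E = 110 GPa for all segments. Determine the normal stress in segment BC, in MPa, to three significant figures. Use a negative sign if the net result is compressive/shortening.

-18.8 MPa

Internal axial forces (sectioning from the free end, tension +): N_BC = -21 kN, N_AB = -21 kN.
A_BC = 1116 mm².
σ_BC = N_BC/A_BC = -21000/1116 = -18.81 MPa.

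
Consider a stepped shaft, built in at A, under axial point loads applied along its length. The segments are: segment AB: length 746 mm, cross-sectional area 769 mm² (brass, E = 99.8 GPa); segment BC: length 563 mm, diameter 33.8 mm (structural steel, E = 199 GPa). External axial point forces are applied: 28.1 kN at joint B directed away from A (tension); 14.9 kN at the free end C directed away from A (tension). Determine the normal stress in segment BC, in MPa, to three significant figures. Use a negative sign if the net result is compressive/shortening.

16.6 MPa

Internal axial forces (sectioning from the free end, tension +): N_BC = 14.9 kN, N_AB = 43 kN.
A_BC = 897.3 mm².
σ_BC = N_BC/A_BC = 14900/897.3 = 16.61 MPa.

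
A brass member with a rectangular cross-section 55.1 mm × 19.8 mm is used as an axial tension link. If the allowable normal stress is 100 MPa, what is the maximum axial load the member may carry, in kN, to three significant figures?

109 kN

A = 1091 mm².
P_max = σ_allow · A = 100 · 1091 = 109100 N = 109.1 kN.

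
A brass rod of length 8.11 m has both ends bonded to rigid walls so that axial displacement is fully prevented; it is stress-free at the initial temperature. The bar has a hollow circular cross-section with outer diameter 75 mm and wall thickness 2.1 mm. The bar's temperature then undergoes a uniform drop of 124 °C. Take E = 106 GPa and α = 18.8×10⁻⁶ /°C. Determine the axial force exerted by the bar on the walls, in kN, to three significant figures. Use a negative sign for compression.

119 kN

Free thermal expansion αLΔT = 18.8e-6 · 8110 · -124 = -18.91 mm.
The walls impose strain ε = −(-18.91)/8110 = 2.3312e-03; σ = Eε = 106000 · 2.3312e-03 = 247.1 MPa.
Wall reaction R = σ·A = 247.1·480.9 = 118800 N = 118.8 kN.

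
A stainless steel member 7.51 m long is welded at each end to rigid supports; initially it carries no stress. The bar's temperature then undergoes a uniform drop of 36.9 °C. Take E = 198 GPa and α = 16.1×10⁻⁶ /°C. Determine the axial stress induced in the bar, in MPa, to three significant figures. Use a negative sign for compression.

118 MPa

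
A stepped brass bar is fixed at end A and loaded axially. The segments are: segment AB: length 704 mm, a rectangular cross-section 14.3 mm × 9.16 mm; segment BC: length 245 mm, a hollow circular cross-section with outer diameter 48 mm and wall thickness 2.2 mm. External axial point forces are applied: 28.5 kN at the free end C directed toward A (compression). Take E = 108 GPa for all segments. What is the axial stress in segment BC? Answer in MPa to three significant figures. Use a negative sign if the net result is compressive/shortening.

-90.0 MPa

Internal axial forces (sectioning from the free end, tension +): N_BC = -28.5 kN, N_AB = -28.5 kN.
A_BC = 316.5 mm².
σ_BC = N_BC/A_BC = -28500/316.5 = -90.03 MPa.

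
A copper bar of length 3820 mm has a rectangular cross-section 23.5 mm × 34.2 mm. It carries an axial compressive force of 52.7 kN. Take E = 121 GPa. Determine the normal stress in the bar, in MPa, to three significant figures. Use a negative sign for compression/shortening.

A = 803.7 mm².
σ = N/A = -52700/803.7 = -65.57 MPa.

-65.6 MPa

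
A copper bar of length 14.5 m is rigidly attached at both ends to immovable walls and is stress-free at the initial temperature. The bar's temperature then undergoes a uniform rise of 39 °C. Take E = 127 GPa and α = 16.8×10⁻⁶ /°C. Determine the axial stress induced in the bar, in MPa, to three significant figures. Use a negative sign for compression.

-83.2 MPa

Free thermal expansion αLΔT = 16.8e-6 · 14500 · 39 = 9.5 mm.
The walls impose strain ε = −(9.5)/14500 = -6.5520e-04; σ = Eε = 127000 · -6.5520e-04 = -83.21 MPa.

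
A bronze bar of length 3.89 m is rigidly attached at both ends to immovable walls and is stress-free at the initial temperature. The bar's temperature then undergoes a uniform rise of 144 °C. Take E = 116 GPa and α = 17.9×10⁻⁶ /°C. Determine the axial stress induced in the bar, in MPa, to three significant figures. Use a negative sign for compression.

-299 MPa

Free thermal expansion αLΔT = 17.9e-6 · 3890 · 144 = 10.03 mm.
The walls impose strain ε = −(10.03)/3890 = -2.5776e-03; σ = Eε = 116000 · -2.5776e-03 = -299 MPa.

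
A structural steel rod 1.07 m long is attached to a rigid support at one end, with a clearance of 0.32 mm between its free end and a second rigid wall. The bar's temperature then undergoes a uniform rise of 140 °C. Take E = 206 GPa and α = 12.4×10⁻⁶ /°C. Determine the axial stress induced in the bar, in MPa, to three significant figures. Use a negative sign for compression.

Free thermal expansion αLΔT = 12.4e-6 · 1070 · 140 = 1.858 mm.
The walls engage after the gap closes; constrained expansion = 1.858 − 0.32 = 1.538 mm.
The walls impose strain ε = −(1.538)/1070 = -1.4369e-03; σ = Eε = 206000 · -1.4369e-03 = -296 MPa.

-296 MPa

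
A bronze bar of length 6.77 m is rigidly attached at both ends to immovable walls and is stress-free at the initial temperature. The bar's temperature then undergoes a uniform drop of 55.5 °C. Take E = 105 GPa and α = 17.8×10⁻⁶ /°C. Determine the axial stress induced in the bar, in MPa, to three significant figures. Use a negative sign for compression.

Free thermal expansion αLΔT = 17.8e-6 · 6770 · -55.5 = -6.688 mm.
The walls impose strain ε = −(-6.688)/6770 = 9.8790e-04; σ = Eε = 105000 · 9.8790e-04 = 103.7 MPa.

104 MPa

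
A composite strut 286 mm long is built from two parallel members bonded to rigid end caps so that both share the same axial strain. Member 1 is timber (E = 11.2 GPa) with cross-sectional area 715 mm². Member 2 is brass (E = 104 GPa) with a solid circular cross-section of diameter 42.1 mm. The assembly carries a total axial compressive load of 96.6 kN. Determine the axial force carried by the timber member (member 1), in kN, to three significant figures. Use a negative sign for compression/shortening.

A_2 = 1392 mm².
Equal strain + equilibrium ⇒ each member carries load in proportion to AE: A₁E₁ = 8008000 N, A₂E₂ = 144800000 N, ΣAE = 152800000 N.
F₁ = P·A₁E₁/ΣAE = -96600·8008000/152800000 = -5063 N.

-5.06 kN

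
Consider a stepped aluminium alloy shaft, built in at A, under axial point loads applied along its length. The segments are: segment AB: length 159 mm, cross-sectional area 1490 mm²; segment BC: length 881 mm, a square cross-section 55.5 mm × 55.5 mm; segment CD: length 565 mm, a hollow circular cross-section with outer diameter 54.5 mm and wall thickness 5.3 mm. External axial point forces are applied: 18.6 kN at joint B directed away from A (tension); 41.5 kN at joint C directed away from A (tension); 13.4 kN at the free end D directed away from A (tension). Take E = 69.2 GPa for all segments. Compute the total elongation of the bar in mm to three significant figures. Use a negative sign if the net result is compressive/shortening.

0.474 mm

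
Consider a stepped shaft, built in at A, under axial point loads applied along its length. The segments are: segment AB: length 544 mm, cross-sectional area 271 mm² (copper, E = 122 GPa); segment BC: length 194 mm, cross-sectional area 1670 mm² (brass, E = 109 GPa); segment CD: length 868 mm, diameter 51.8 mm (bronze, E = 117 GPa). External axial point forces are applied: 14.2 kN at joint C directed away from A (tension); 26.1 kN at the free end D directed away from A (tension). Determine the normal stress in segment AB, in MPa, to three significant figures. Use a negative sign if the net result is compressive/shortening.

Internal axial forces (sectioning from the free end, tension +): N_CD = 26.1 kN, N_BC = 40.3 kN, N_AB = 40.3 kN.
σ_AB = N_AB/A_AB = 40300/271 = 148.7 MPa.

149 MPa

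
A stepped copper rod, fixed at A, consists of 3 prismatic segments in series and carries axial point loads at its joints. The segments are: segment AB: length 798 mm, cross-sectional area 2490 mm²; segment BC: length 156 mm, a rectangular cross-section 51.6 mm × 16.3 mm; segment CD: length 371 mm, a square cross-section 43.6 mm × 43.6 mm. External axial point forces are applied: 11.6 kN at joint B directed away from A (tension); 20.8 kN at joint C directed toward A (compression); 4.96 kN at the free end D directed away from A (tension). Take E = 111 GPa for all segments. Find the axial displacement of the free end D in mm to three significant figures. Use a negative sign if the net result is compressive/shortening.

-0.0300 mm

Internal axial forces (sectioning from the free end, tension +): N_CD = 4.96 kN, N_BC = -15.84 kN, N_AB = -4.24 kN.
A_BC = 841.1 mm².
A_CD = 1901 mm².
δ_AB = -4240·798/(2490·111000) = -0.01224 mm
δ_BC = -15840·156/(841.1·111000) = -0.02647 mm
δ_CD = 4960·371/(1901·111000) = 0.008721 mm
δ = Σδ_i = -0.02999 mm.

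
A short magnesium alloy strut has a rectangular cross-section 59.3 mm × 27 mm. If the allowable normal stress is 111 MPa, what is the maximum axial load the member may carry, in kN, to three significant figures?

A = 1601 mm².
P_max = σ_allow · A = 111 · 1601 = 177700 N = 177.7 kN.

178 kN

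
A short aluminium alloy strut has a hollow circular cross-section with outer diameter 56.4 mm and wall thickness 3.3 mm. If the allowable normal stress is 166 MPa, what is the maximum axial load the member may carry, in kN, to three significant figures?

A = 550.5 mm².
P_max = σ_allow · A = 166 · 550.5 = 91380 N = 91.38 kN.

91.4 kN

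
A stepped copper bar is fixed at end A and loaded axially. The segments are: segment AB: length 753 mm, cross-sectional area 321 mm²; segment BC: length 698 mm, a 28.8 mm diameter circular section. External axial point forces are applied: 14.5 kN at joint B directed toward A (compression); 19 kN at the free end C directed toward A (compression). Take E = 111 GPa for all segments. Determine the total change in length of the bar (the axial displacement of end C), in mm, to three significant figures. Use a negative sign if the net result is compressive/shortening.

-0.891 mm

Internal axial forces (sectioning from the free end, tension +): N_BC = -19 kN, N_AB = -33.5 kN.
A_BC = 651.4 mm².
δ_AB = -33500·753/(321·111000) = -0.708 mm
δ_BC = -19000·698/(651.4·111000) = -0.1834 mm
δ = Σδ_i = -0.8914 mm.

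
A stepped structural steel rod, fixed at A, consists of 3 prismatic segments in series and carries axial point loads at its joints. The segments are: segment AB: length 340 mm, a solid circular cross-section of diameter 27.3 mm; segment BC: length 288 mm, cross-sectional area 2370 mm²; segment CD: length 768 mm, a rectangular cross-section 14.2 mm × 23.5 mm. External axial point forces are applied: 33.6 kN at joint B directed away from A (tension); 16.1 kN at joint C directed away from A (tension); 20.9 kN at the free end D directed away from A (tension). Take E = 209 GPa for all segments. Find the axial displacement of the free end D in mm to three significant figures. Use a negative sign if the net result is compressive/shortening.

Internal axial forces (sectioning from the free end, tension +): N_CD = 20.9 kN, N_BC = 37 kN, N_AB = 70.6 kN.
A_AB = 585.3 mm².
A_CD = 333.7 mm².
δ_AB = 70600·340/(585.3·209000) = 0.1962 mm
δ_BC = 37000·288/(2370·209000) = 0.02151 mm
δ_CD = 20900·768/(333.7·209000) = 0.2301 mm
δ = Σδ_i = 0.4479 mm.

0.448 mm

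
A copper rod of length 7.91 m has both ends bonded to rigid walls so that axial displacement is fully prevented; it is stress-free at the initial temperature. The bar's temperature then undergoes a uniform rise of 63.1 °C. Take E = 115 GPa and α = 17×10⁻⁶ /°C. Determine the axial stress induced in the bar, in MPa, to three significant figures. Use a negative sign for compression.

Free thermal expansion αLΔT = 17e-6 · 7910 · 63.1 = 8.485 mm.
The walls impose strain ε = −(8.485)/7910 = -1.0727e-03; σ = Eε = 115000 · -1.0727e-03 = -123.4 MPa.

-123 MPa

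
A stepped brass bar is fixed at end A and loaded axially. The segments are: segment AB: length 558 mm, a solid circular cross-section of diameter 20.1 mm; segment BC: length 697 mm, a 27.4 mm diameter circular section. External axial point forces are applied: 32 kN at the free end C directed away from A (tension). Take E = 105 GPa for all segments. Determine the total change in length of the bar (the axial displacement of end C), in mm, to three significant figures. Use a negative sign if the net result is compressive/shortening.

0.896 mm

Internal axial forces (sectioning from the free end, tension +): N_BC = 32 kN, N_AB = 32 kN.
A_AB = 317.3 mm².
A_BC = 589.6 mm².
δ_AB = 32000·558/(317.3·105000) = 0.5359 mm
δ_BC = 32000·697/(589.6·105000) = 0.3602 mm
δ = Σδ_i = 0.8962 mm.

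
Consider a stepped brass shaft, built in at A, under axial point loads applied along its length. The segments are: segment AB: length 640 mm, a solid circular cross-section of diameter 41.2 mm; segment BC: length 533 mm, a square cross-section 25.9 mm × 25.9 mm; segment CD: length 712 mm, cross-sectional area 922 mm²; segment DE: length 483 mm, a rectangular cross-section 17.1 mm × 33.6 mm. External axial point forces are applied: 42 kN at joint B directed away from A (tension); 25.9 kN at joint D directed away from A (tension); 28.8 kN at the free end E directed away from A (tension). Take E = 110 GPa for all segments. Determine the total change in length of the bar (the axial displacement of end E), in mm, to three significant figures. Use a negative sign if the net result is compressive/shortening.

1.42 mm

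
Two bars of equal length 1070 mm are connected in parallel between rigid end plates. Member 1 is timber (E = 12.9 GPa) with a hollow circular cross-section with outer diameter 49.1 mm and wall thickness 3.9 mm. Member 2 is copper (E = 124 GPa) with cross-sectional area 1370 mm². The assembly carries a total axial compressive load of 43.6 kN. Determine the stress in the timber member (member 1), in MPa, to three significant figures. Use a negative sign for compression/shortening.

A_1 = 553.8 mm².
Equal strain + equilibrium ⇒ each member carries load in proportion to AE: A₁E₁ = 7144000 N, A₂E₂ = 169900000 N, ΣAE = 177000000 N.
σ₁ = P·E₁/ΣAE = -43600·12900/177000000 = -3.177 MPa.

-3.18 MPa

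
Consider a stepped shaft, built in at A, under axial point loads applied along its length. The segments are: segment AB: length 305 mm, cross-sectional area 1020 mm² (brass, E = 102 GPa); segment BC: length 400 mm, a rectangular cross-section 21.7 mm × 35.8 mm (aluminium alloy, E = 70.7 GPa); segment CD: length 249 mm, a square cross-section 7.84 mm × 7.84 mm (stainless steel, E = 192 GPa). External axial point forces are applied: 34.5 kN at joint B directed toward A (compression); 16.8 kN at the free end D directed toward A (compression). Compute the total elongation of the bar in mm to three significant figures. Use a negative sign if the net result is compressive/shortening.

-0.627 mm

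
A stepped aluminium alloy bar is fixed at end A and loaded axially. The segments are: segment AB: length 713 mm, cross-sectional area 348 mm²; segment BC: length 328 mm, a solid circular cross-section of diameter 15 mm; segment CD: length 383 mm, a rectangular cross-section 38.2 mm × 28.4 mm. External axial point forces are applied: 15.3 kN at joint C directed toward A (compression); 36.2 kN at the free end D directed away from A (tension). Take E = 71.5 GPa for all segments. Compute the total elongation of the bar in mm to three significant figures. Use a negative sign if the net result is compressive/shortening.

1.32 mm

Internal axial forces (sectioning from the free end, tension +): N_CD = 36.2 kN, N_BC = 20.9 kN, N_AB = 20.9 kN.
A_BC = 176.7 mm².
A_CD = 1085 mm².
δ_AB = 20900·713/(348·71500) = 0.5989 mm
δ_BC = 20900·328/(176.7·71500) = 0.5426 mm
δ_CD = 36200·383/(1085·71500) = 0.1787 mm
δ = Σδ_i = 1.32 mm.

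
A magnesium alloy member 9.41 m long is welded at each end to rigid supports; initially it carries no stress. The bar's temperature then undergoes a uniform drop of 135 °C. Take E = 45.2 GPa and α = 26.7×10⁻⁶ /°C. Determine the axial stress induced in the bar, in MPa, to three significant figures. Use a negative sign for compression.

163 MPa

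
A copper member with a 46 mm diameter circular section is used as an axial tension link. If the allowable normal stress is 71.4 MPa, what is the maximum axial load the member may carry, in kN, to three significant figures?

119 kN

A = 1662 mm².
P_max = σ_allow · A = 71.4 · 1662 = 118700 N = 118.7 kN.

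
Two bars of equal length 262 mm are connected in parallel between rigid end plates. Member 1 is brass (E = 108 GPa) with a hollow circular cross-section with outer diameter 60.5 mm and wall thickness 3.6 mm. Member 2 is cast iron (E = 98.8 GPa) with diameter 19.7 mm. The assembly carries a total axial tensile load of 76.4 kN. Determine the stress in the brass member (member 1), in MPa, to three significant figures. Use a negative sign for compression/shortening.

A_1 = 643.5 mm².
A_2 = 304.8 mm².
Equal strain + equilibrium ⇒ each member carries load in proportion to AE: A₁E₁ = 69500000 N, A₂E₂ = 30110000 N, ΣAE = 99620000 N.
σ₁ = P·E₁/ΣAE = 76400·108000/99620000 = 82.83 MPa.

82.8 MPa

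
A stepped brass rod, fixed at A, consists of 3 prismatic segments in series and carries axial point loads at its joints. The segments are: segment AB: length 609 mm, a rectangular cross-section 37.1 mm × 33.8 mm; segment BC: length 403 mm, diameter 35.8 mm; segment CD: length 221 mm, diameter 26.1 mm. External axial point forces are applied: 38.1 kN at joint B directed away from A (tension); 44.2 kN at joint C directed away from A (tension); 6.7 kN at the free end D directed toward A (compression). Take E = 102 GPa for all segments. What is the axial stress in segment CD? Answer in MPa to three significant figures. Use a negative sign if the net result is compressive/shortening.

-12.5 MPa

Internal axial forces (sectioning from the free end, tension +): N_CD = -6.7 kN, N_BC = 37.5 kN, N_AB = 75.6 kN.
A_CD = 535 mm².
σ_CD = N_CD/A_CD = -6700/535 = -12.52 MPa.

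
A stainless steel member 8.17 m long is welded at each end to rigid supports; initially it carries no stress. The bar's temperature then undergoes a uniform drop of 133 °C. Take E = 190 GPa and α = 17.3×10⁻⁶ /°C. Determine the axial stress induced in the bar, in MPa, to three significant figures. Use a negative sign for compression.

437 MPa

Free thermal expansion αLΔT = 17.3e-6 · 8170 · -133 = -18.8 mm.
The walls impose strain ε = −(-18.8)/8170 = 2.3009e-03; σ = Eε = 190000 · 2.3009e-03 = 437.2 MPa.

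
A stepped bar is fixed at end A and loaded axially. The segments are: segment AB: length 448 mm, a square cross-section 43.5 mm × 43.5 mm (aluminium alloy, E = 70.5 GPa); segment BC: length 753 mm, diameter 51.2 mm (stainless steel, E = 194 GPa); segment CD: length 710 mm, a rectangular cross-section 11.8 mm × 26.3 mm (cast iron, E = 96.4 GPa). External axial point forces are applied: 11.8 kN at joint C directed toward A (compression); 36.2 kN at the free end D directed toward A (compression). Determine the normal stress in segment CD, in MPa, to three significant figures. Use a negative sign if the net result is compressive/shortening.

-117 MPa

Internal axial forces (sectioning from the free end, tension +): N_CD = -36.2 kN, N_BC = -48 kN, N_AB = -48 kN.
A_CD = 310.3 mm².
σ_CD = N_CD/A_CD = -36200/310.3 = -116.6 MPa.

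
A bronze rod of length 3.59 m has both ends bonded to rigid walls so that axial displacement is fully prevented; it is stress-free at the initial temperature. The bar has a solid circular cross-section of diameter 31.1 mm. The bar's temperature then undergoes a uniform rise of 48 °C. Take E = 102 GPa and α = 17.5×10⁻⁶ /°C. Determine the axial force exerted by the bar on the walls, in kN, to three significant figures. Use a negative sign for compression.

Free thermal expansion αLΔT = 17.5e-6 · 3590 · 48 = 3.016 mm.
The walls impose strain ε = −(3.016)/3590 = -8.4000e-04; σ = Eε = 102000 · -8.4000e-04 = -85.68 MPa.
Wall reaction R = σ·A = -85.68·759.6 = -65090 N = -65.09 kN.

-65.1 kN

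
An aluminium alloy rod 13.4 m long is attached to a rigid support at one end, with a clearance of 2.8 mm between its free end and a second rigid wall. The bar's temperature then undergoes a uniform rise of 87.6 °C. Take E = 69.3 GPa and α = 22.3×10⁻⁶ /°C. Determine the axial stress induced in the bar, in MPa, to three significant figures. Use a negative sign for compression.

-121 MPa

Free thermal expansion αLΔT = 22.3e-6 · 13400 · 87.6 = 26.18 mm.
The walls engage after the gap closes; constrained expansion = 26.18 − 2.8 = 23.38 mm.
The walls impose strain ε = −(23.38)/13400 = -1.7445e-03; σ = Eε = 69300 · -1.7445e-03 = -120.9 MPa.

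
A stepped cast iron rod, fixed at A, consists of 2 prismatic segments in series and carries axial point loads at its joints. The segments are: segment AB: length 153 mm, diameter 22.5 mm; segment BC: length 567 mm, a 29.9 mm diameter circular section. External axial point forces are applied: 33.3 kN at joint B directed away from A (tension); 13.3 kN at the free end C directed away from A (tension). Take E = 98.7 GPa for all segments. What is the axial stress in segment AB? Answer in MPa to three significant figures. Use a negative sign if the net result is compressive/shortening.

Internal axial forces (sectioning from the free end, tension +): N_BC = 13.3 kN, N_AB = 46.6 kN.
A_AB = 397.6 mm².
σ_AB = N_AB/A_AB = 46600/397.6 = 117.2 MPa.

117 MPa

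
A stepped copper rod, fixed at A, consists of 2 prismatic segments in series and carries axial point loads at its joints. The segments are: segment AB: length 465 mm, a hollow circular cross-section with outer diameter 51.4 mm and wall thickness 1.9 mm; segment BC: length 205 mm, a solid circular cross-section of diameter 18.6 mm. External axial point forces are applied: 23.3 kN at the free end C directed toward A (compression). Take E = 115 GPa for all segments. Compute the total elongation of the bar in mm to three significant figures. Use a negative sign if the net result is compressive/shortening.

-0.472 mm

Internal axial forces (sectioning from the free end, tension +): N_BC = -23.3 kN, N_AB = -23.3 kN.
A_AB = 295.5 mm².
A_BC = 271.7 mm².
δ_AB = -23300·465/(295.5·115000) = -0.3189 mm
δ_BC = -23300·205/(271.7·115000) = -0.1529 mm
δ = Σδ_i = -0.4717 mm.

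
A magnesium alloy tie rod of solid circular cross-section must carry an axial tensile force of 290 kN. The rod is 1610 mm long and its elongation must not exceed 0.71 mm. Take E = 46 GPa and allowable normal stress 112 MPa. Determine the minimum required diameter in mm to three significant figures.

135 mm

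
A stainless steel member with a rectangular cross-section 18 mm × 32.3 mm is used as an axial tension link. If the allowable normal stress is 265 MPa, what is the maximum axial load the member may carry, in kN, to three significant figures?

A = 581.4 mm².
P_max = σ_allow · A = 265 · 581.4 = 154100 N = 154.1 kN.

154 kN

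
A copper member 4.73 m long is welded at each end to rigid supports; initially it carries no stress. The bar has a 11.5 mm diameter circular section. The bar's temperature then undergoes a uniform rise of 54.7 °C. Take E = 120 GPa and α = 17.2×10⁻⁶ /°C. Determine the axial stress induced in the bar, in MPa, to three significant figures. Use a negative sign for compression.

-113 MPa

Free thermal expansion αLΔT = 17.2e-6 · 4730 · 54.7 = 4.45 mm.
The walls impose strain ε = −(4.45)/4730 = -9.4084e-04; σ = Eε = 120000 · -9.4084e-04 = -112.9 MPa.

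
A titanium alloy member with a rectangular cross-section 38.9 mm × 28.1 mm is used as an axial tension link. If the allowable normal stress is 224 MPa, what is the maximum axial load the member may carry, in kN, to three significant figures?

245 kN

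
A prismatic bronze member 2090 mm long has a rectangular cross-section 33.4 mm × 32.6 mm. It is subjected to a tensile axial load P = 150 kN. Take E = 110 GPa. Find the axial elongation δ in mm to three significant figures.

2.62 mm

A = 1089 mm².
δ_mech = NL/(AE) = 150000·2090/(1089·110000) = 2.617 mm.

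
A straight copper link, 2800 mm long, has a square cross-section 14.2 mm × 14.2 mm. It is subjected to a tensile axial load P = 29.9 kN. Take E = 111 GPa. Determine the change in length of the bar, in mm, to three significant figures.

A = 201.6 mm².
δ_mech = NL/(AE) = 29900·2800/(201.6·111000) = 3.74 mm.

3.74 mm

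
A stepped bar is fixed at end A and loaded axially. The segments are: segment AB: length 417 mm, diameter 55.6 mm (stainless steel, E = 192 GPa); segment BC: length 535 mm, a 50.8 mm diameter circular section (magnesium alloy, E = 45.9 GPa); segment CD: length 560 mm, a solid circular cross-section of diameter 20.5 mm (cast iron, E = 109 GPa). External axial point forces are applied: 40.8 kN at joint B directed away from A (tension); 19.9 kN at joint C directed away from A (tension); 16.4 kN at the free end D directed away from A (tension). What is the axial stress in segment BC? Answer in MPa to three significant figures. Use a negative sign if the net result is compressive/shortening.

17.9 MPa

Internal axial forces (sectioning from the free end, tension +): N_CD = 16.4 kN, N_BC = 36.3 kN, N_AB = 77.1 kN.
A_BC = 2027 mm².
σ_BC = N_BC/A_BC = 36300/2027 = 17.91 MPa.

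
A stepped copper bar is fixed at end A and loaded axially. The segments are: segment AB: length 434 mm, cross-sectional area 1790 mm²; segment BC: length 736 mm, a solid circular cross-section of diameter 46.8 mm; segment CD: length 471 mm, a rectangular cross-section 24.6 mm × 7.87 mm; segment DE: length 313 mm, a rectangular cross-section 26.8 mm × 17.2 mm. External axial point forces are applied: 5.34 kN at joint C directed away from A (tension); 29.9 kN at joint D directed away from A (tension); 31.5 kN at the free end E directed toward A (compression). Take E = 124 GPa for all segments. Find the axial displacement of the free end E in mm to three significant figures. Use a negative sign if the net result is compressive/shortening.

Internal axial forces (sectioning from the free end, tension +): N_DE = -31.5 kN, N_CD = -1.6 kN, N_BC = 3.74 kN, N_AB = 3.74 kN.
A_BC = 1720 mm².
A_CD = 193.6 mm².
A_DE = 461 mm².
δ_AB = 3740·434/(1790·124000) = 0.007313 mm
δ_BC = 3740·736/(1720·124000) = 0.0129 mm
δ_CD = -1600·471/(193.6·124000) = -0.03139 mm
δ_DE = -31500·313/(461·124000) = -0.1725 mm
δ = Σδ_i = -0.1837 mm.

-0.184 mm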